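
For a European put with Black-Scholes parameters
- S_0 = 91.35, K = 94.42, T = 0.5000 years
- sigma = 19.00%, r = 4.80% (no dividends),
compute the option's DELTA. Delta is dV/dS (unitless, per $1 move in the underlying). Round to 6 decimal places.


d1 = -0.0002205600; d2 = -0.1345708484
phi(d1) = 0.3989422707; exp(-qT) = 1.0000000000; exp(-rT) = 0.9762857098
N(-d1) = 0.5000879907
Delta = -exp(-qT) * N(-d1) = -1.0000000000 * 0.5000879907 = -0.500088

Answer: Delta = -0.500088


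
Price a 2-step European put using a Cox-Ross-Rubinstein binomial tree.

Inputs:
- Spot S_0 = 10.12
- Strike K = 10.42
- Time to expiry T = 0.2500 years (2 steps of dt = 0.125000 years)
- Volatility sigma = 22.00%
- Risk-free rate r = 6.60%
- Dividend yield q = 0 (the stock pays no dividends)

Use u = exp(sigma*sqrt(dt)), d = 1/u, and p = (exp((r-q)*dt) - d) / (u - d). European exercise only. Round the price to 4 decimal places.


Answer: Price = V(0,0) = 0.5228

Derivation:
dt = T/N = 0.125000
u = exp(sigma*sqrt(dt)) = 1.080887; d = 1/u = 0.925166
p = (exp((r-q)*dt) - d) / (u - d) = 0.533763
Discount per step: exp(-r*dt) = 0.991784
Stock lattice S(k, i) with i counting down-moves:
  k=0: S(0,0) = 10.1200
  k=1: S(1,0) = 10.9386; S(1,1) = 9.3627
  k=2: S(2,0) = 11.8234; S(2,1) = 10.1200; S(2,2) = 8.6620
Terminal payoffs V(N, i) = max(K - S_T, 0):
  V(2,0) = 0.000000; V(2,1) = 0.300000; V(2,2) = 1.757961
Backward induction: V(k, i) = exp(-r*dt) * [p * V(k+1, i) + (1-p) * V(k+1, i+1)].
  V(1,0) = exp(-r*dt) * [p*0.000000 + (1-p)*0.300000] = 0.138722
  V(1,1) = exp(-r*dt) * [p*0.300000 + (1-p)*1.757961] = 0.971705
  V(0,0) = exp(-r*dt) * [p*0.138722 + (1-p)*0.971705] = 0.522759


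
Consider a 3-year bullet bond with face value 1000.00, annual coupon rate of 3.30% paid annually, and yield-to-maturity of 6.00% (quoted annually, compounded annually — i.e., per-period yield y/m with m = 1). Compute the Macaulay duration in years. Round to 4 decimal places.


Coupon per period c = face * coupon_rate / m = 33.000000
Periods per year m = 1; per-period yield y/m = 0.060000
Number of cashflows N = 3
Cashflows (t years, CF_t, discount factor 1/(1+y/m)^(m*t), PV):
  t = 1.0000: CF_t = 33.000000, DF = 0.943396, PV = 31.132075
  t = 2.0000: CF_t = 33.000000, DF = 0.889996, PV = 29.369883
  t = 3.0000: CF_t = 1033.000000, DF = 0.839619, PV = 867.326719
Price P = sum_t PV_t = 927.828677
Macaulay numerator sum_t t * PV_t:
  t * PV_t at t = 1.0000: 31.132075
  t * PV_t at t = 2.0000: 58.739765
  t * PV_t at t = 3.0000: 2601.980158
Macaulay duration D = (sum_t t * PV_t) / P = 2691.851999 / 927.828677 = 2.901238

Answer: Macaulay duration = 2.9012 years


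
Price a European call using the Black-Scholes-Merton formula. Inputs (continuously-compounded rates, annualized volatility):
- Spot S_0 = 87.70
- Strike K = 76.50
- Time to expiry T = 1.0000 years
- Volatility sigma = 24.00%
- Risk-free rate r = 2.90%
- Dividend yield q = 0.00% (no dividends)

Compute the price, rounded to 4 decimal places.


d1 = (ln(S/K) + (r - q + 0.5*sigma^2) * T) / (sigma * sqrt(T)) = 0.81012983
d2 = d1 - sigma * sqrt(T) = 0.57012983
exp(-rT) = 0.97141646; exp(-qT) = 1.00000000
C = S_0 * exp(-qT) * N(d1) - K * exp(-rT) * N(d2)
N(d1) = 0.79106722; N(d2) = 0.71570518
C = 87.7000 * 1.00000000 * 0.79106722 - 76.5000 * 0.97141646 * 0.71570518 = 16.1901

Answer: Price = 16.1901


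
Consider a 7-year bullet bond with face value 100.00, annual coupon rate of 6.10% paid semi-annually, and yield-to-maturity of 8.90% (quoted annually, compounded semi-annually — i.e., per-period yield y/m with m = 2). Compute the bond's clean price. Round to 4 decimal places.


Answer: Price = 85.6414

Derivation:
Coupon per period c = face * coupon_rate / m = 3.050000
Periods per year m = 2; per-period yield y/m = 0.044500
Number of cashflows N = 14
Cashflows (t years, CF_t, discount factor 1/(1+y/m)^(m*t), PV):
  t = 0.5000: CF_t = 3.050000, DF = 0.957396, PV = 2.920057
  t = 1.0000: CF_t = 3.050000, DF = 0.916607, PV = 2.795651
  t = 1.5000: CF_t = 3.050000, DF = 0.877556, PV = 2.676545
  t = 2.0000: CF_t = 3.050000, DF = 0.840168, PV = 2.562513
  t = 2.5000: CF_t = 3.050000, DF = 0.804374, PV = 2.453339
  t = 3.0000: CF_t = 3.050000, DF = 0.770104, PV = 2.348817
  t = 3.5000: CF_t = 3.050000, DF = 0.737294, PV = 2.248748
  t = 4.0000: CF_t = 3.050000, DF = 0.705883, PV = 2.152942
  t = 4.5000: CF_t = 3.050000, DF = 0.675809, PV = 2.061218
  t = 5.0000: CF_t = 3.050000, DF = 0.647017, PV = 1.973401
  t = 5.5000: CF_t = 3.050000, DF = 0.619451, PV = 1.889326
  t = 6.0000: CF_t = 3.050000, DF = 0.593060, PV = 1.808833
  t = 6.5000: CF_t = 3.050000, DF = 0.567793, PV = 1.731769
  t = 7.0000: CF_t = 103.050000, DF = 0.543603, PV = 56.018281
Price P = sum_t PV_t = 85.641440


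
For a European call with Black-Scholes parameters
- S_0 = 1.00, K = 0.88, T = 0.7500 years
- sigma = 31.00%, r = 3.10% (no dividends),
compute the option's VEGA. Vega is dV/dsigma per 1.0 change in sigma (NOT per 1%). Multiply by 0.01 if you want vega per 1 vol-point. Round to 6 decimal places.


d1 = 0.6969953906; d2 = 0.4285275154
phi(d1) = 0.3129099528; exp(-qT) = 1.0000000000; exp(-rT) = 0.9770181987
Vega = S * exp(-qT) * phi(d1) * sqrt(T) = 1.0000 * 1.0000000000 * 0.3129099528 * 0.8660254038 = 0.270988

Answer: Vega = 0.270988


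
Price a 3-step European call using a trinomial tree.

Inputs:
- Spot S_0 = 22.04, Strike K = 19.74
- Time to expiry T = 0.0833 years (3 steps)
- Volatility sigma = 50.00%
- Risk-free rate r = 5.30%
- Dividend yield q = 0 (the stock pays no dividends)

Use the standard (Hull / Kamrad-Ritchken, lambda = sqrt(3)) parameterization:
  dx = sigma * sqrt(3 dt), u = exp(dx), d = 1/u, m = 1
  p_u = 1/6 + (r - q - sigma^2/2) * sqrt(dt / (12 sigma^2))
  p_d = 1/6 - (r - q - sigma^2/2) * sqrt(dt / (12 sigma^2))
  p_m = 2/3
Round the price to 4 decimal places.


dt = T/N = 0.027767; dx = sigma*sqrt(3*dt) = 0.144309
u = exp(dx) = 1.155241; d = 1/u = 0.865620
p_u = 0.159740, p_m = 0.666667, p_d = 0.173593
Discount per step: exp(-r*dt) = 0.998529
Stock lattice S(k, j) with j the centered position index:
  k=0: S(0,+0) = 22.0400
  k=1: S(1,-1) = 19.0783; S(1,+0) = 22.0400; S(1,+1) = 25.4615
  k=2: S(2,-2) = 16.5145; S(2,-1) = 19.0783; S(2,+0) = 22.0400; S(2,+1) = 25.4615; S(2,+2) = 29.4142
  k=3: S(3,-3) = 14.2953; S(3,-2) = 16.5145; S(3,-1) = 19.0783; S(3,+0) = 22.0400; S(3,+1) = 25.4615; S(3,+2) = 29.4142; S(3,+3) = 33.9804
Terminal payoffs V(N, j) = max(S_T - K, 0):
  V(3,-3) = 0.000000; V(3,-2) = 0.000000; V(3,-1) = 0.000000; V(3,+0) = 2.300000; V(3,+1) = 5.721504; V(3,+2) = 9.674166; V(3,+3) = 14.240440
Backward induction: V(k, j) = exp(-r*dt) * [p_u * V(k+1, j+1) + p_m * V(k+1, j) + p_d * V(k+1, j-1)]
  V(2,-2) = exp(-r*dt) * [p_u*0.000000 + p_m*0.000000 + p_d*0.000000] = 0.000000
  V(2,-1) = exp(-r*dt) * [p_u*2.300000 + p_m*0.000000 + p_d*0.000000] = 0.366861
  V(2,+0) = exp(-r*dt) * [p_u*5.721504 + p_m*2.300000 + p_d*0.000000] = 2.443687
  V(2,+1) = exp(-r*dt) * [p_u*9.674166 + p_m*5.721504 + p_d*2.300000] = 5.750482
  V(2,+2) = exp(-r*dt) * [p_u*14.240440 + p_m*9.674166 + p_d*5.721504] = 9.703135
  V(1,-1) = exp(-r*dt) * [p_u*2.443687 + p_m*0.366861 + p_d*0.000000] = 0.633995
  V(1,+0) = exp(-r*dt) * [p_u*5.750482 + p_m*2.443687 + p_d*0.366861] = 2.607550
  V(1,+1) = exp(-r*dt) * [p_u*9.703135 + p_m*5.750482 + p_d*2.443687] = 5.799300
  V(0,+0) = exp(-r*dt) * [p_u*5.799300 + p_m*2.607550 + p_d*0.633995] = 2.770723

Answer: Price = V(0,0) = 2.7707


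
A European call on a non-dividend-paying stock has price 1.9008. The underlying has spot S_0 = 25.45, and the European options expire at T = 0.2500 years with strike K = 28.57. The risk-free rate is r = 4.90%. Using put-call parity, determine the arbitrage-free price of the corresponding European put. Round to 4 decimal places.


Put-call parity: C - P = S_0 * exp(-qT) - K * exp(-rT).
S_0 * exp(-qT) = 25.4500 * 1.00000000 = 25.45000000
K * exp(-rT) = 28.5700 * 0.98782473 = 28.22215242
P = C - S*exp(-qT) + K*exp(-rT)
P = 1.9008 - 25.45000000 + 28.22215242 = 4.6730

Answer: Put price = 4.6730


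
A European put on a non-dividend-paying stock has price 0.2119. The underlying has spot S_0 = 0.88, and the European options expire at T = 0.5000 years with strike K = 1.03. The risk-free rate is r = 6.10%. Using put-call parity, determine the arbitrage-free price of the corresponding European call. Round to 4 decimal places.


Put-call parity: C - P = S_0 * exp(-qT) - K * exp(-rT).
S_0 * exp(-qT) = 0.8800 * 1.00000000 = 0.88000000
K * exp(-rT) = 1.0300 * 0.96996043 = 0.99905925
C = P + S*exp(-qT) - K*exp(-rT)
C = 0.2119 + 0.88000000 - 0.99905925 = 0.0928

Answer: Call price = 0.0928


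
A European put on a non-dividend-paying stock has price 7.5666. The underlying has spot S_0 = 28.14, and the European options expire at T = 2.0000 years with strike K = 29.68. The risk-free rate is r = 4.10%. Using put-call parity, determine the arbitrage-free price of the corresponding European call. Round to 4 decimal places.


Put-call parity: C - P = S_0 * exp(-qT) - K * exp(-rT).
S_0 * exp(-qT) = 28.1400 * 1.00000000 = 28.14000000
K * exp(-rT) = 29.6800 * 0.92127196 = 27.34335173
C = P + S*exp(-qT) - K*exp(-rT)
C = 7.5666 + 28.14000000 - 27.34335173 = 8.3632

Answer: Call price = 8.3632


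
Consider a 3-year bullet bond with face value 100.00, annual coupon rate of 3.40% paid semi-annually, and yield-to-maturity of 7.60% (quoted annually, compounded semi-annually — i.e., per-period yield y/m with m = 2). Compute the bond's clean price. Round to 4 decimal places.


Coupon per period c = face * coupon_rate / m = 1.700000
Periods per year m = 2; per-period yield y/m = 0.038000
Number of cashflows N = 6
Cashflows (t years, CF_t, discount factor 1/(1+y/m)^(m*t), PV):
  t = 0.5000: CF_t = 1.700000, DF = 0.963391, PV = 1.637765
  t = 1.0000: CF_t = 1.700000, DF = 0.928122, PV = 1.577808
  t = 1.5000: CF_t = 1.700000, DF = 0.894145, PV = 1.520046
  t = 2.0000: CF_t = 1.700000, DF = 0.861411, PV = 1.464399
  t = 2.5000: CF_t = 1.700000, DF = 0.829876, PV = 1.410789
  t = 3.0000: CF_t = 101.700000, DF = 0.799495, PV = 81.308665
Price P = sum_t PV_t = 88.919473

Answer: Price = 88.9195


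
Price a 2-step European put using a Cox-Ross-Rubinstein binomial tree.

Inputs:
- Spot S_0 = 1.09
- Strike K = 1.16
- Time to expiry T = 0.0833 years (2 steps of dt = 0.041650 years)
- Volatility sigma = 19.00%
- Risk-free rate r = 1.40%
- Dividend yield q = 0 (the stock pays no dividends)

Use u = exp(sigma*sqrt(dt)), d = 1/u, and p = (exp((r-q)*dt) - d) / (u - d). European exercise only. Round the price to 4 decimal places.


dt = T/N = 0.041650
u = exp(sigma*sqrt(dt)) = 1.039537; d = 1/u = 0.961966
p = (exp((r-q)*dt) - d) / (u - d) = 0.497826
Discount per step: exp(-r*dt) = 0.999417
Stock lattice S(k, i) with i counting down-moves:
  k=0: S(0,0) = 1.0900
  k=1: S(1,0) = 1.1331; S(1,1) = 1.0485
  k=2: S(2,0) = 1.1779; S(2,1) = 1.0900; S(2,2) = 1.0087
Terminal payoffs V(N, i) = max(K - S_T, 0):
  V(2,0) = 0.000000; V(2,1) = 0.070000; V(2,2) = 0.151337
Backward induction: V(k, i) = exp(-r*dt) * [p * V(k+1, i) + (1-p) * V(k+1, i+1)].
  V(1,0) = exp(-r*dt) * [p*0.000000 + (1-p)*0.070000] = 0.035132
  V(1,1) = exp(-r*dt) * [p*0.070000 + (1-p)*0.151337] = 0.110781
  V(0,0) = exp(-r*dt) * [p*0.035132 + (1-p)*0.110781] = 0.073078

Answer: Price = V(0,0) = 0.0731


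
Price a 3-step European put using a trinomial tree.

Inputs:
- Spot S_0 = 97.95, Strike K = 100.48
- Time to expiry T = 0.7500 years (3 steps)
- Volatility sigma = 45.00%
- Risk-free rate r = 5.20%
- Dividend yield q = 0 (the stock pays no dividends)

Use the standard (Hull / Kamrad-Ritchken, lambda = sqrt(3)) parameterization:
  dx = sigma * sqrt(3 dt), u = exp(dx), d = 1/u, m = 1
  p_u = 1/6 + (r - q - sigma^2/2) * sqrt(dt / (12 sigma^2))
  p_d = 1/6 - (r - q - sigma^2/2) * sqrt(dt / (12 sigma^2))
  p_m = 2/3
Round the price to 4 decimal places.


dt = T/N = 0.250000; dx = sigma*sqrt(3*dt) = 0.389711
u = exp(dx) = 1.476555; d = 1/u = 0.677252
p_u = 0.150870, p_m = 0.666667, p_d = 0.182464
Discount per step: exp(-r*dt) = 0.987084
Stock lattice S(k, j) with j the centered position index:
  k=0: S(0,+0) = 97.9500
  k=1: S(1,-1) = 66.3369; S(1,+0) = 97.9500; S(1,+1) = 144.6285
  k=2: S(2,-2) = 44.9268; S(2,-1) = 66.3369; S(2,+0) = 97.9500; S(2,+1) = 144.6285; S(2,+2) = 213.5519
  k=3: S(3,-3) = 30.4268; S(3,-2) = 44.9268; S(3,-1) = 66.3369; S(3,+0) = 97.9500; S(3,+1) = 144.6285; S(3,+2) = 213.5519; S(3,+3) = 315.3211
Terminal payoffs V(N, j) = max(K - S_T, 0):
  V(3,-3) = 70.053229; V(3,-2) = 55.553210; V(3,-1) = 34.143139; V(3,+0) = 2.530000; V(3,+1) = 0.000000; V(3,+2) = 0.000000; V(3,+3) = 0.000000
Backward induction: V(k, j) = exp(-r*dt) * [p_u * V(k+1, j+1) + p_m * V(k+1, j) + p_d * V(k+1, j-1)]
  V(2,-2) = exp(-r*dt) * [p_u*34.143139 + p_m*55.553210 + p_d*70.053229] = 54.258835
  V(2,-1) = exp(-r*dt) * [p_u*2.530000 + p_m*34.143139 + p_d*55.553210] = 32.850389
  V(2,+0) = exp(-r*dt) * [p_u*0.000000 + p_m*2.530000 + p_d*34.143139] = 7.814298
  V(2,+1) = exp(-r*dt) * [p_u*0.000000 + p_m*0.000000 + p_d*2.530000] = 0.455671
  V(2,+2) = exp(-r*dt) * [p_u*0.000000 + p_m*0.000000 + p_d*0.000000] = 0.000000
  V(1,-1) = exp(-r*dt) * [p_u*7.814298 + p_m*32.850389 + p_d*54.258835] = 32.553505
  V(1,+0) = exp(-r*dt) * [p_u*0.455671 + p_m*7.814298 + p_d*32.850389] = 11.126688
  V(1,+1) = exp(-r*dt) * [p_u*0.000000 + p_m*0.455671 + p_d*7.814298] = 1.707266
  V(0,+0) = exp(-r*dt) * [p_u*1.707266 + p_m*11.126688 + p_d*32.553505] = 13.439345

Answer: Price = V(0,0) = 13.4393


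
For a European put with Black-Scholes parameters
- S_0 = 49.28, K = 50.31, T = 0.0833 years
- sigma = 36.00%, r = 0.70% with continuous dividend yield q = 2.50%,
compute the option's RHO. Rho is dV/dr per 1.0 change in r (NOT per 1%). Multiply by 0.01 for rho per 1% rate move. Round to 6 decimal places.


d1 = -0.1615663123; d2 = -0.2654685741
phi(d1) = 0.3937691836; exp(-qT) = 0.9979196669; exp(-rT) = 0.9994170700
N(-d2) = 0.6046757421
Rho = -K*T*exp(-rT)*N(-d2) = -50.3100 * 0.0833 * 0.9994170700 * 0.6046757421 = -2.532612

Answer: Rho = -2.532612


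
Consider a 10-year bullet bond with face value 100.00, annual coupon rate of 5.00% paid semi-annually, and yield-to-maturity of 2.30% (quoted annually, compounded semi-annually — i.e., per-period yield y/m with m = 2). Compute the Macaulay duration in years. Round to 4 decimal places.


Answer: Macaulay duration = 8.2296 years

Derivation:
Coupon per period c = face * coupon_rate / m = 2.500000
Periods per year m = 2; per-period yield y/m = 0.011500
Number of cashflows N = 20
Cashflows (t years, CF_t, discount factor 1/(1+y/m)^(m*t), PV):
  t = 0.5000: CF_t = 2.500000, DF = 0.988631, PV = 2.471577
  t = 1.0000: CF_t = 2.500000, DF = 0.977391, PV = 2.443477
  t = 1.5000: CF_t = 2.500000, DF = 0.966279, PV = 2.415696
  t = 2.0000: CF_t = 2.500000, DF = 0.955293, PV = 2.388232
  t = 2.5000: CF_t = 2.500000, DF = 0.944432, PV = 2.361079
  t = 3.0000: CF_t = 2.500000, DF = 0.933694, PV = 2.334236
  t = 3.5000: CF_t = 2.500000, DF = 0.923079, PV = 2.307697
  t = 4.0000: CF_t = 2.500000, DF = 0.912584, PV = 2.281460
  t = 4.5000: CF_t = 2.500000, DF = 0.902209, PV = 2.255522
  t = 5.0000: CF_t = 2.500000, DF = 0.891951, PV = 2.229878
  t = 5.5000: CF_t = 2.500000, DF = 0.881810, PV = 2.204526
  t = 6.0000: CF_t = 2.500000, DF = 0.871785, PV = 2.179462
  t = 6.5000: CF_t = 2.500000, DF = 0.861873, PV = 2.154683
  t = 7.0000: CF_t = 2.500000, DF = 0.852075, PV = 2.130186
  t = 7.5000: CF_t = 2.500000, DF = 0.842387, PV = 2.105968
  t = 8.0000: CF_t = 2.500000, DF = 0.832810, PV = 2.082024
  t = 8.5000: CF_t = 2.500000, DF = 0.823341, PV = 2.058353
  t = 9.0000: CF_t = 2.500000, DF = 0.813981, PV = 2.034951
  t = 9.5000: CF_t = 2.500000, DF = 0.804726, PV = 2.011816
  t = 10.0000: CF_t = 102.500000, DF = 0.795577, PV = 81.546650
Price P = sum_t PV_t = 123.997474
Macaulay numerator sum_t t * PV_t:
  t * PV_t at t = 0.5000: 1.235788
  t * PV_t at t = 1.0000: 2.443477
  t * PV_t at t = 1.5000: 3.623545
  t * PV_t at t = 2.0000: 4.776463
  t * PV_t at t = 2.5000: 5.902698
  t * PV_t at t = 3.0000: 7.002707
  t * PV_t at t = 3.5000: 8.076940
  t * PV_t at t = 4.0000: 9.125841
  t * PV_t at t = 4.5000: 10.149848
  t * PV_t at t = 5.0000: 11.149391
  t * PV_t at t = 5.5000: 12.124894
  t * PV_t at t = 6.0000: 13.076774
  t * PV_t at t = 6.5000: 14.005442
  t * PV_t at t = 7.0000: 14.911304
  t * PV_t at t = 7.5000: 15.794758
  t * PV_t at t = 8.0000: 16.656195
  t * PV_t at t = 8.5000: 17.496003
  t * PV_t at t = 9.0000: 18.314563
  t * PV_t at t = 9.5000: 19.112247
  t * PV_t at t = 10.0000: 815.466498
Macaulay duration D = (sum_t t * PV_t) / P = 1020.445376 / 123.997474 = 8.229566


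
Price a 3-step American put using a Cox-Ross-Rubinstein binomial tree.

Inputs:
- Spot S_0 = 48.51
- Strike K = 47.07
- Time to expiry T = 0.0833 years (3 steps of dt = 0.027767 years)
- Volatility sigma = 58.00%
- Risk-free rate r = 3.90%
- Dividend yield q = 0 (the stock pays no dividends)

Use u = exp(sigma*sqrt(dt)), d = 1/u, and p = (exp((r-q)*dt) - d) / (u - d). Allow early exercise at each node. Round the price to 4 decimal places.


Answer: Price = V(0,0) = 2.6830

Derivation:
dt = T/N = 0.027767
u = exp(sigma*sqrt(dt)) = 1.101472; d = 1/u = 0.907876
p = (exp((r-q)*dt) - d) / (u - d) = 0.481454
Discount per step: exp(-r*dt) = 0.998918
Stock lattice S(k, i) with i counting down-moves:
  k=0: S(0,0) = 48.5100
  k=1: S(1,0) = 53.4324; S(1,1) = 44.0411
  k=2: S(2,0) = 58.8543; S(2,1) = 48.5100; S(2,2) = 39.9838
  k=3: S(3,0) = 64.8263; S(3,1) = 53.4324; S(3,2) = 44.0411; S(3,3) = 36.3004
Terminal payoffs V(N, i) = max(K - S_T, 0):
  V(3,0) = 0.000000; V(3,1) = 0.000000; V(3,2) = 3.028929; V(3,3) = 10.769629
Backward induction: V(k, i) = exp(-r*dt) * [p * V(k+1, i) + (1-p) * V(k+1, i+1)]; then take max(V_cont, immediate exercise) for American.
  V(2,0) = exp(-r*dt) * [p*0.000000 + (1-p)*0.000000] = 0.000000; exercise = 0.000000; V(2,0) = max -> 0.000000
  V(2,1) = exp(-r*dt) * [p*0.000000 + (1-p)*3.028929] = 1.568940; exercise = 0.000000; V(2,1) = max -> 1.568940
  V(2,2) = exp(-r*dt) * [p*3.028929 + (1-p)*10.769629] = 7.035218; exercise = 7.086163; V(2,2) = max -> 7.086163
  V(1,0) = exp(-r*dt) * [p*0.000000 + (1-p)*1.568940] = 0.812688; exercise = 0.000000; V(1,0) = max -> 0.812688
  V(1,1) = exp(-r*dt) * [p*1.568940 + (1-p)*7.086163] = 4.425082; exercise = 3.028929; V(1,1) = max -> 4.425082
  V(0,0) = exp(-r*dt) * [p*0.812688 + (1-p)*4.425082] = 2.682975; exercise = 0.000000; V(0,0) = max -> 2.682975


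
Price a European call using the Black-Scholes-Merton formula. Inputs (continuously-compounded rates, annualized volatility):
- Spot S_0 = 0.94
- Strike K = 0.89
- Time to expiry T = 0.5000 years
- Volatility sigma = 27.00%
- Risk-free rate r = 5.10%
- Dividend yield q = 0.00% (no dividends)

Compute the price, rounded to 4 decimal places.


Answer: Price = 0.1109

Derivation:
d1 = (ln(S/K) + (r - q + 0.5*sigma^2) * T) / (sigma * sqrt(T)) = 0.51531539
d2 = d1 - sigma * sqrt(T) = 0.32439656
exp(-rT) = 0.97482238; exp(-qT) = 1.00000000
C = S_0 * exp(-qT) * N(d1) - K * exp(-rT) * N(d2)
N(d1) = 0.69683368; N(d2) = 0.62718109
C = 0.9400 * 1.00000000 * 0.69683368 - 0.8900 * 0.97482238 * 0.62718109 = 0.1109


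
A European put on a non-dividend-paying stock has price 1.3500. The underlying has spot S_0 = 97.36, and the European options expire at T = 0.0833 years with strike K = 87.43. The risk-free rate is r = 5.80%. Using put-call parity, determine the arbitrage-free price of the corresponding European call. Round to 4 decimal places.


Put-call parity: C - P = S_0 * exp(-qT) - K * exp(-rT).
S_0 * exp(-qT) = 97.3600 * 1.00000000 = 97.36000000
K * exp(-rT) = 87.4300 * 0.99518025 = 87.00860947
C = P + S*exp(-qT) - K*exp(-rT)
C = 1.3500 + 97.36000000 - 87.00860947 = 11.7014

Answer: Call price = 11.7014


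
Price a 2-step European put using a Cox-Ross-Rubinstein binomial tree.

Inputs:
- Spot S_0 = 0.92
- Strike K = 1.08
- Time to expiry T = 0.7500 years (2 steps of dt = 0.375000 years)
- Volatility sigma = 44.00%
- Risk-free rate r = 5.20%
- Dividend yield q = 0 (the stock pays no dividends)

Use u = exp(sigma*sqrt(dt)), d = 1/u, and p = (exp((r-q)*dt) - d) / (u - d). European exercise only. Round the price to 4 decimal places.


dt = T/N = 0.375000
u = exp(sigma*sqrt(dt)) = 1.309236; d = 1/u = 0.763804
p = (exp((r-q)*dt) - d) / (u - d) = 0.469146
Discount per step: exp(-r*dt) = 0.980689
Stock lattice S(k, i) with i counting down-moves:
  k=0: S(0,0) = 0.9200
  k=1: S(1,0) = 1.2045; S(1,1) = 0.7027
  k=2: S(2,0) = 1.5770; S(2,1) = 0.9200; S(2,2) = 0.5367
Terminal payoffs V(N, i) = max(K - S_T, 0):
  V(2,0) = 0.000000; V(2,1) = 0.160000; V(2,2) = 0.543275
Backward induction: V(k, i) = exp(-r*dt) * [p * V(k+1, i) + (1-p) * V(k+1, i+1)].
  V(1,0) = exp(-r*dt) * [p*0.000000 + (1-p)*0.160000] = 0.083296
  V(1,1) = exp(-r*dt) * [p*0.160000 + (1-p)*0.543275] = 0.356444
  V(0,0) = exp(-r*dt) * [p*0.083296 + (1-p)*0.356444] = 0.223889

Answer: Price = V(0,0) = 0.2239


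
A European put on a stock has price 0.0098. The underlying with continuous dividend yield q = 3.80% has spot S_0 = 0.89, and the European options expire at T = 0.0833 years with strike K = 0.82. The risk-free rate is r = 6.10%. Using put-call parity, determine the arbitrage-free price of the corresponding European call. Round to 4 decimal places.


Put-call parity: C - P = S_0 * exp(-qT) - K * exp(-rT).
S_0 * exp(-qT) = 0.8900 * 0.99683960 = 0.88718725
K * exp(-rT) = 0.8200 * 0.99493159 = 0.81584390
C = P + S*exp(-qT) - K*exp(-rT)
C = 0.0098 + 0.88718725 - 0.81584390 = 0.0811

Answer: Call price = 0.0811


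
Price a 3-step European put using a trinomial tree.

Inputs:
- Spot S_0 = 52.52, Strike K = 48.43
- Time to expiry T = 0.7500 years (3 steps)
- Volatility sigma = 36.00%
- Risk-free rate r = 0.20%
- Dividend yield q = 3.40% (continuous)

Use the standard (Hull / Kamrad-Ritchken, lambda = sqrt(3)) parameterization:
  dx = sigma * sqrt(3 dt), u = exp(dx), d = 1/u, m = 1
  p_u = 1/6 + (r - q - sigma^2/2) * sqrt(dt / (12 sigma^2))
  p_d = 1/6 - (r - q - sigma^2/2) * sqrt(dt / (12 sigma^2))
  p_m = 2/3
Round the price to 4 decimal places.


dt = T/N = 0.250000; dx = sigma*sqrt(3*dt) = 0.311769
u = exp(dx) = 1.365839; d = 1/u = 0.732151
p_u = 0.127856, p_m = 0.666667, p_d = 0.205477
Discount per step: exp(-r*dt) = 0.999500
Stock lattice S(k, j) with j the centered position index:
  k=0: S(0,+0) = 52.5200
  k=1: S(1,-1) = 38.4525; S(1,+0) = 52.5200; S(1,+1) = 71.7339
  k=2: S(2,-2) = 28.1531; S(2,-1) = 38.4525; S(2,+0) = 52.5200; S(2,+1) = 71.7339; S(2,+2) = 97.9770
  k=3: S(3,-3) = 20.6123; S(3,-2) = 28.1531; S(3,-1) = 38.4525; S(3,+0) = 52.5200; S(3,+1) = 71.7339; S(3,+2) = 97.9770; S(3,+3) = 133.8208
Terminal payoffs V(N, j) = max(K - S_T, 0):
  V(3,-3) = 27.817728; V(3,-2) = 20.276948; V(3,-1) = 9.977454; V(3,+0) = 0.000000; V(3,+1) = 0.000000; V(3,+2) = 0.000000; V(3,+3) = 0.000000
Backward induction: V(k, j) = exp(-r*dt) * [p_u * V(k+1, j+1) + p_m * V(k+1, j) + p_d * V(k+1, j-1)]
  V(2,-2) = exp(-r*dt) * [p_u*9.977454 + p_m*20.276948 + p_d*27.817728] = 20.499305
  V(2,-1) = exp(-r*dt) * [p_u*0.000000 + p_m*9.977454 + p_d*20.276948] = 10.812684
  V(2,+0) = exp(-r*dt) * [p_u*0.000000 + p_m*0.000000 + p_d*9.977454] = 2.049117
  V(2,+1) = exp(-r*dt) * [p_u*0.000000 + p_m*0.000000 + p_d*0.000000] = 0.000000
  V(2,+2) = exp(-r*dt) * [p_u*0.000000 + p_m*0.000000 + p_d*0.000000] = 0.000000
  V(1,-1) = exp(-r*dt) * [p_u*2.049117 + p_m*10.812684 + p_d*20.499305] = 11.676752
  V(1,+0) = exp(-r*dt) * [p_u*0.000000 + p_m*2.049117 + p_d*10.812684] = 3.586047
  V(1,+1) = exp(-r*dt) * [p_u*0.000000 + p_m*0.000000 + p_d*2.049117] = 0.420837
  V(0,+0) = exp(-r*dt) * [p_u*0.420837 + p_m*3.586047 + p_d*11.676752] = 4.841392

Answer: Price = V(0,0) = 4.8414


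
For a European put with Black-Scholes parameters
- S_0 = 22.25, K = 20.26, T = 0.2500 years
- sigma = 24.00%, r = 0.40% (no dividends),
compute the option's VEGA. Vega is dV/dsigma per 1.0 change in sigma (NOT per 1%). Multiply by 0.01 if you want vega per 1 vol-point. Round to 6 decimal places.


d1 = 0.8491125816; d2 = 0.7291125816
phi(d1) = 0.2781945413; exp(-qT) = 1.0000000000; exp(-rT) = 0.9990004998
Vega = S * exp(-qT) * phi(d1) * sqrt(T) = 22.2500 * 1.0000000000 * 0.2781945413 * 0.5000000000 = 3.094914

Answer: Vega = 3.094914


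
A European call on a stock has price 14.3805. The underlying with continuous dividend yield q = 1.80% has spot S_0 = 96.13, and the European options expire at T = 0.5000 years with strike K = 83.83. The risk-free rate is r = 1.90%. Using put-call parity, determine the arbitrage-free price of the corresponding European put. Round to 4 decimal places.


Put-call parity: C - P = S_0 * exp(-qT) - K * exp(-rT).
S_0 * exp(-qT) = 96.1300 * 0.99104038 = 95.26871161
K * exp(-rT) = 83.8300 * 0.99054498 = 83.03738588
P = C - S*exp(-qT) + K*exp(-rT)
P = 14.3805 - 95.26871161 + 83.03738588 = 2.1492

Answer: Put price = 2.1492


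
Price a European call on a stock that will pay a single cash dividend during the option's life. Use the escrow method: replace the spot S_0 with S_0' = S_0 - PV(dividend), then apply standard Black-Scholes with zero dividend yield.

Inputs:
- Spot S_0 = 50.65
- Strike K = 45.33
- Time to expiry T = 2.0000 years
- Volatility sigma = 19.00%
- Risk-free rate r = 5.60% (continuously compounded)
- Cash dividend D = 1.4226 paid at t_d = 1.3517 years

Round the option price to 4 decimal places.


Answer: Price = 10.4223

Derivation:
PV(D) = D * exp(-r * t_d) = 1.4226 * 0.92709874 = 1.31889067
S_0' = S_0 - PV(D) = 50.6500 - 1.31889067 = 49.33110933
d1 = (ln(S_0'/K) + (r + sigma^2/2)*T) / (sigma*sqrt(T)) = 0.86596702
d2 = d1 - sigma*sqrt(T) = 0.59726644
exp(-rT) = 0.89404426
N(d1) = 0.80674588; N(d2) = 0.72483525
C = S_0' * N(d1) - K * exp(-rT) * N(d2) = 49.33110933 * 0.80674588 - 45.3300 * 0.89404426 * 0.72483525 = 10.4223


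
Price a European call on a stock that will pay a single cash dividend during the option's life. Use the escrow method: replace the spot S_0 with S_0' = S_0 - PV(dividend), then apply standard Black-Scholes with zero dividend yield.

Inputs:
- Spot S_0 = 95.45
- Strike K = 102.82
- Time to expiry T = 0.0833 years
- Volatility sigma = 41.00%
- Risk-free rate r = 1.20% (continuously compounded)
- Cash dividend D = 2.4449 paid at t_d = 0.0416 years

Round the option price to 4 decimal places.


Answer: Price = 1.2953

Derivation:
PV(D) = D * exp(-r * t_d) = 2.4449 * 0.99950092 = 2.44367981
S_0' = S_0 - PV(D) = 95.4500 - 2.44367981 = 93.00632019
d1 = (ln(S_0'/K) + (r + sigma^2/2)*T) / (sigma*sqrt(T)) = -0.78009828
d2 = d1 - sigma*sqrt(T) = -0.89843141
exp(-rT) = 0.99900090
N(d1) = 0.21766652; N(d2) = 0.18447780
C = S_0' * N(d1) - K * exp(-rT) * N(d2) = 93.00632019 * 0.21766652 - 102.8200 * 0.99900090 * 0.18447780 = 1.2953


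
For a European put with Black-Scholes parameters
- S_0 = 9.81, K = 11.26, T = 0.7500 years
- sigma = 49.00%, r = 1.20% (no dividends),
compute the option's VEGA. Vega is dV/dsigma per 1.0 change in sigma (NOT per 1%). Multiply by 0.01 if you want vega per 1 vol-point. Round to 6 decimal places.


d1 = -0.0914731359; d2 = -0.5158255838
phi(d1) = 0.3972767251; exp(-qT) = 1.0000000000; exp(-rT) = 0.9910403788
Vega = S * exp(-qT) * phi(d1) * sqrt(T) = 9.8100 * 1.0000000000 * 0.3972767251 * 0.8660254038 = 3.375148

Answer: Vega = 3.375148


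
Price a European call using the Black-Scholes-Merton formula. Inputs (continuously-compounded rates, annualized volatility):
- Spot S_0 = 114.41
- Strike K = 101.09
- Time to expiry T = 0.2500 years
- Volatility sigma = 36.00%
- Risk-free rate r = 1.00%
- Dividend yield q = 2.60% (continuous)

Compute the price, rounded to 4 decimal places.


Answer: Price = 15.7428

Derivation:
d1 = (ln(S/K) + (r - q + 0.5*sigma^2) * T) / (sigma * sqrt(T)) = 0.75542933
d2 = d1 - sigma * sqrt(T) = 0.57542933
exp(-rT) = 0.99750312; exp(-qT) = 0.99352108
C = S_0 * exp(-qT) * N(d1) - K * exp(-rT) * N(d2)
N(d1) = 0.77500429; N(d2) = 0.71749951
C = 114.4100 * 0.99352108 * 0.77500429 - 101.0900 * 0.99750312 * 0.71749951 = 15.7428


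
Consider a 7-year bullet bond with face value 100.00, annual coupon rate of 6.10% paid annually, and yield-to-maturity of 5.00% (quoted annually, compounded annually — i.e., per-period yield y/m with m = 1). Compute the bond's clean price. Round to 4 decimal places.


Answer: Price = 106.3650

Derivation:
Coupon per period c = face * coupon_rate / m = 6.100000
Periods per year m = 1; per-period yield y/m = 0.050000
Number of cashflows N = 7
Cashflows (t years, CF_t, discount factor 1/(1+y/m)^(m*t), PV):
  t = 1.0000: CF_t = 6.100000, DF = 0.952381, PV = 5.809524
  t = 2.0000: CF_t = 6.100000, DF = 0.907029, PV = 5.532880
  t = 3.0000: CF_t = 6.100000, DF = 0.863838, PV = 5.269409
  t = 4.0000: CF_t = 6.100000, DF = 0.822702, PV = 5.018485
  t = 5.0000: CF_t = 6.100000, DF = 0.783526, PV = 4.779510
  t = 6.0000: CF_t = 6.100000, DF = 0.746215, PV = 4.551914
  t = 7.0000: CF_t = 106.100000, DF = 0.710681, PV = 75.403289
Price P = sum_t PV_t = 106.365011


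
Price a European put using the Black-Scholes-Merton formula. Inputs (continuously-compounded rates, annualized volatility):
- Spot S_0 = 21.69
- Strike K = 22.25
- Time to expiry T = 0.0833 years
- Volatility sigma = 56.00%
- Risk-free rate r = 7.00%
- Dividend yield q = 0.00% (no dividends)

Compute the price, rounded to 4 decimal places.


Answer: Price = 1.6366

Derivation:
d1 = (ln(S/K) + (r - q + 0.5*sigma^2) * T) / (sigma * sqrt(T)) = -0.04082421
d2 = d1 - sigma * sqrt(T) = -0.20244995
exp(-rT) = 0.99418597; exp(-qT) = 1.00000000
P = K * exp(-rT) * N(-d2) - S_0 * exp(-qT) * N(-d1)
N(-d1) = 0.51628198; N(-d2) = 0.58021751
P = 22.2500 * 0.99418597 * 0.58021751 - 21.6900 * 1.00000000 * 0.51628198 = 1.6366


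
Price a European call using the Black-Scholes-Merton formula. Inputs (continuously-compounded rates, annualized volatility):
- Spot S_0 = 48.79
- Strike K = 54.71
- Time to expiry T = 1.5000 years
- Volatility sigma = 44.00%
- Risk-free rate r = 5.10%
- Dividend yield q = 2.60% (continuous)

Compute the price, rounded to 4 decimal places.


d1 = (ln(S/K) + (r - q + 0.5*sigma^2) * T) / (sigma * sqrt(T)) = 0.12651775
d2 = d1 - sigma * sqrt(T) = -0.41236999
exp(-rT) = 0.92635291; exp(-qT) = 0.96175071
C = S_0 * exp(-qT) * N(d1) - K * exp(-rT) * N(d2)
N(d1) = 0.55033895; N(d2) = 0.34003413
C = 48.7900 * 0.96175071 * 0.55033895 - 54.7100 * 0.92635291 * 0.34003413 = 8.5908

Answer: Price = 8.5908


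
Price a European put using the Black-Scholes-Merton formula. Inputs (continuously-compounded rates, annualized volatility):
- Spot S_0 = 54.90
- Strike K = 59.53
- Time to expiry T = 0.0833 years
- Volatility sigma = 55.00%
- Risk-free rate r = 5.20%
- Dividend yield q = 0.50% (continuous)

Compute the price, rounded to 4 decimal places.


d1 = (ln(S/K) + (r - q + 0.5*sigma^2) * T) / (sigma * sqrt(T)) = -0.40602866
d2 = d1 - sigma * sqrt(T) = -0.56476823
exp(-rT) = 0.99567777; exp(-qT) = 0.99958359
P = K * exp(-rT) * N(-d2) - S_0 * exp(-qT) * N(-d1)
N(-d1) = 0.65763923; N(-d2) = 0.71388429
P = 59.5300 * 0.99567777 * 0.71388429 - 54.9000 * 0.99958359 * 0.65763923 = 6.2245

Answer: Price = 6.2245


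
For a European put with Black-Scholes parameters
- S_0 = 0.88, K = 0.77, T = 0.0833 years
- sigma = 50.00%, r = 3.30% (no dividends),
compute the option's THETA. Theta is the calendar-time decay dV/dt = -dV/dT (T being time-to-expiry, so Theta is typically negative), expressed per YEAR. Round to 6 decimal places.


d1 = 1.0165208042; d2 = 0.8722121073
phi(d1) = 0.2379735357; exp(-qT) = 1.0000000000; exp(-rT) = 0.9972548748
Theta = -S*exp(-qT)*phi(d1)*sigma/(2*sqrt(T)) + r*K*exp(-rT)*N(-d2) - q*S*exp(-qT)*N(-d1)
N(-d1) = 0.1546907228; N(-d2) = 0.1915463379; sqrt(T) = 0.2886173938
Term 1 = -0.8800 * 1.0000000000 * 0.2379735357 * 0.5000 / (2 * 0.2886173938) = -0.1813964750
Term 2 = 0.0330 * 0.7700 * 0.9972548748 * 0.1915463379 = 0.0048538314
Term 3 = 0 (no dividend yield, q = 0)
Theta = -0.1813964750 + (0.0048538314) + (0.0000000000) = -0.176543

Answer: Theta = -0.176543


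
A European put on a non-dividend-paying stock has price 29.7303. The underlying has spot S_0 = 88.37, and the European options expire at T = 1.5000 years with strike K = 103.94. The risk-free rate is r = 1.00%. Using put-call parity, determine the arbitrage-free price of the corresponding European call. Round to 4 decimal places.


Put-call parity: C - P = S_0 * exp(-qT) - K * exp(-rT).
S_0 * exp(-qT) = 88.3700 * 1.00000000 = 88.37000000
K * exp(-rT) = 103.9400 * 0.98511194 = 102.39253500
C = P + S*exp(-qT) - K*exp(-rT)
C = 29.7303 + 88.37000000 - 102.39253500 = 15.7078

Answer: Call price = 15.7078


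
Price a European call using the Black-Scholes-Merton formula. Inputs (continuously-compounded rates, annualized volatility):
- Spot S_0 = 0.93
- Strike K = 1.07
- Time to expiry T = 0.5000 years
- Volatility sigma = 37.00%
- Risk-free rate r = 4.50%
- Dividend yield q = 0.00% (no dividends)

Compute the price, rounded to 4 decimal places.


Answer: Price = 0.0549

Derivation:
d1 = (ln(S/K) + (r - q + 0.5*sigma^2) * T) / (sigma * sqrt(T)) = -0.31917019
d2 = d1 - sigma * sqrt(T) = -0.58079970
exp(-rT) = 0.97775124; exp(-qT) = 1.00000000
C = S_0 * exp(-qT) * N(d1) - K * exp(-rT) * N(d2)
N(d1) = 0.37479873; N(d2) = 0.28068773
C = 0.9300 * 1.00000000 * 0.37479873 - 1.0700 * 0.97775124 * 0.28068773 = 0.0549


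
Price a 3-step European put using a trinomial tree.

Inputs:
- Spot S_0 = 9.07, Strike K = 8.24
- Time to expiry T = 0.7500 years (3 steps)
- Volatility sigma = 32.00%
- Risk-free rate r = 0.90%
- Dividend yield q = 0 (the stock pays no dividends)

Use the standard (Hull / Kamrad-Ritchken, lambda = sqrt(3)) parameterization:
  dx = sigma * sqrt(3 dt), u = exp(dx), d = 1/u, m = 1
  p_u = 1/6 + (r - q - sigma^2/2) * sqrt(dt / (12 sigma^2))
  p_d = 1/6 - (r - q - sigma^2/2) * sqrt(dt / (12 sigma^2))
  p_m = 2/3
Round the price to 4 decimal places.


dt = T/N = 0.250000; dx = sigma*sqrt(3*dt) = 0.277128
u = exp(dx) = 1.319335; d = 1/u = 0.757957
p_u = 0.147632, p_m = 0.666667, p_d = 0.185701
Discount per step: exp(-r*dt) = 0.997753
Stock lattice S(k, j) with j the centered position index:
  k=0: S(0,+0) = 9.0700
  k=1: S(1,-1) = 6.8747; S(1,+0) = 9.0700; S(1,+1) = 11.9664
  k=2: S(2,-2) = 5.2107; S(2,-1) = 6.8747; S(2,+0) = 9.0700; S(2,+1) = 11.9664; S(2,+2) = 15.7877
  k=3: S(3,-3) = 3.9495; S(3,-2) = 5.2107; S(3,-1) = 6.8747; S(3,+0) = 9.0700; S(3,+1) = 11.9664; S(3,+2) = 15.7877; S(3,+3) = 20.8292
Terminal payoffs V(N, j) = max(K - S_T, 0):
  V(3,-3) = 4.290504; V(3,-2) = 3.029291; V(3,-1) = 1.365327; V(3,+0) = 0.000000; V(3,+1) = 0.000000; V(3,+2) = 0.000000; V(3,+3) = 0.000000
Backward induction: V(k, j) = exp(-r*dt) * [p_u * V(k+1, j+1) + p_m * V(k+1, j) + p_d * V(k+1, j-1)]
  V(2,-2) = exp(-r*dt) * [p_u*1.365327 + p_m*3.029291 + p_d*4.290504] = 3.011062
  V(2,-1) = exp(-r*dt) * [p_u*0.000000 + p_m*1.365327 + p_d*3.029291] = 1.469451
  V(2,+0) = exp(-r*dt) * [p_u*0.000000 + p_m*0.000000 + p_d*1.365327] = 0.252973
  V(2,+1) = exp(-r*dt) * [p_u*0.000000 + p_m*0.000000 + p_d*0.000000] = 0.000000
  V(2,+2) = exp(-r*dt) * [p_u*0.000000 + p_m*0.000000 + p_d*0.000000] = 0.000000
  V(1,-1) = exp(-r*dt) * [p_u*0.252973 + p_m*1.469451 + p_d*3.011062] = 1.572596
  V(1,+0) = exp(-r*dt) * [p_u*0.000000 + p_m*0.252973 + p_d*1.469451] = 0.440535
  V(1,+1) = exp(-r*dt) * [p_u*0.000000 + p_m*0.000000 + p_d*0.252973] = 0.046872
  V(0,+0) = exp(-r*dt) * [p_u*0.046872 + p_m*0.440535 + p_d*1.572596] = 0.591311

Answer: Price = V(0,0) = 0.5913


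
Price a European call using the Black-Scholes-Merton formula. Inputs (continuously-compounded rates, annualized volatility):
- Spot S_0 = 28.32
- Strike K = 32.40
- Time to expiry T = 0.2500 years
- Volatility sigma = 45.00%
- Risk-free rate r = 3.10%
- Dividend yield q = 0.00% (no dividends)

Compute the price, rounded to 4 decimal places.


d1 = (ln(S/K) + (r - q + 0.5*sigma^2) * T) / (sigma * sqrt(T)) = -0.45123402
d2 = d1 - sigma * sqrt(T) = -0.67623402
exp(-rT) = 0.99227995; exp(-qT) = 1.00000000
C = S_0 * exp(-qT) * N(d1) - K * exp(-rT) * N(d2)
N(d1) = 0.32591045; N(d2) = 0.24944604
C = 28.3200 * 1.00000000 * 0.32591045 - 32.4000 * 0.99227995 * 0.24944604 = 1.2101

Answer: Price = 1.2101


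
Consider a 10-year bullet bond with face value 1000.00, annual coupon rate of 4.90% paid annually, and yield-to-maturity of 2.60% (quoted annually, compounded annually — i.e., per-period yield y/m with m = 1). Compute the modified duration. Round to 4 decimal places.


Answer: Modified duration = 8.1143

Derivation:
Coupon per period c = face * coupon_rate / m = 49.000000
Periods per year m = 1; per-period yield y/m = 0.026000
Number of cashflows N = 10
Cashflows (t years, CF_t, discount factor 1/(1+y/m)^(m*t), PV):
  t = 1.0000: CF_t = 49.000000, DF = 0.974659, PV = 47.758285
  t = 2.0000: CF_t = 49.000000, DF = 0.949960, PV = 46.548036
  t = 3.0000: CF_t = 49.000000, DF = 0.925887, PV = 45.368456
  t = 4.0000: CF_t = 49.000000, DF = 0.902424, PV = 44.218768
  t = 5.0000: CF_t = 49.000000, DF = 0.879555, PV = 43.098214
  t = 6.0000: CF_t = 49.000000, DF = 0.857266, PV = 42.006057
  t = 7.0000: CF_t = 49.000000, DF = 0.835542, PV = 40.941576
  t = 8.0000: CF_t = 49.000000, DF = 0.814369, PV = 39.904070
  t = 9.0000: CF_t = 49.000000, DF = 0.793732, PV = 38.892856
  t = 10.0000: CF_t = 1049.000000, DF = 0.773618, PV = 811.524957
Price P = sum_t PV_t = 1200.261274
First compute Macaulay numerator sum_t t * PV_t:
  t * PV_t at t = 1.0000: 47.758285
  t * PV_t at t = 2.0000: 93.096071
  t * PV_t at t = 3.0000: 136.105367
  t * PV_t at t = 4.0000: 176.875071
  t * PV_t at t = 5.0000: 215.491071
  t * PV_t at t = 6.0000: 252.036341
  t * PV_t at t = 7.0000: 286.591031
  t * PV_t at t = 8.0000: 319.232560
  t * PV_t at t = 9.0000: 350.035702
  t * PV_t at t = 10.0000: 8115.249572
Macaulay duration D = 9992.471072 / 1200.261274 = 8.325247
Modified duration = D / (1 + y/m) = 8.325247 / (1 + 0.026000) = 8.114275


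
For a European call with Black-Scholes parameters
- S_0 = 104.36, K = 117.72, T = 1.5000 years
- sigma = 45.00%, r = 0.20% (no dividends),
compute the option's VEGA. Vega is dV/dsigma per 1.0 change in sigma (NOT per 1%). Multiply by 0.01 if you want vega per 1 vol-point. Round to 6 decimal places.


Answer: Vega = 50.891257

Derivation:
d1 = 0.0624393749; d2 = -0.4886958172
phi(d1) = 0.3981653646; exp(-qT) = 1.0000000000; exp(-rT) = 0.9970044955
Vega = S * exp(-qT) * phi(d1) * sqrt(T) = 104.3600 * 1.0000000000 * 0.3981653646 * 1.2247448714 = 50.891257


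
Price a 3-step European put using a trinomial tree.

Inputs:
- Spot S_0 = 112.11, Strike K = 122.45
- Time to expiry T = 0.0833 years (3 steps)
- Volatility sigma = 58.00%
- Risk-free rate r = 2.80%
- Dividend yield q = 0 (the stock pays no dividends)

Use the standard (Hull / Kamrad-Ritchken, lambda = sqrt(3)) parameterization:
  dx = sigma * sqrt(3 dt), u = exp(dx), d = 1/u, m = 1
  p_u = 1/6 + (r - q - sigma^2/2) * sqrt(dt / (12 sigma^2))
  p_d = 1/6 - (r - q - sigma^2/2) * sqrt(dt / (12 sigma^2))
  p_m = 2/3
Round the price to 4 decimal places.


dt = T/N = 0.027767; dx = sigma*sqrt(3*dt) = 0.167398
u = exp(dx) = 1.182225; d = 1/u = 0.845863
p_u = 0.155039, p_m = 0.666667, p_d = 0.178294
Discount per step: exp(-r*dt) = 0.999223
Stock lattice S(k, j) with j the centered position index:
  k=0: S(0,+0) = 112.1100
  k=1: S(1,-1) = 94.8297; S(1,+0) = 112.1100; S(1,+1) = 132.5392
  k=2: S(2,-2) = 80.2129; S(2,-1) = 94.8297; S(2,+0) = 112.1100; S(2,+1) = 132.5392; S(2,+2) = 156.6912
  k=3: S(3,-3) = 67.8491; S(3,-2) = 80.2129; S(3,-1) = 94.8297; S(3,+0) = 112.1100; S(3,+1) = 132.5392; S(3,+2) = 156.6912; S(3,+3) = 185.2442
Terminal payoffs V(N, j) = max(K - S_T, 0):
  V(3,-3) = 54.600890; V(3,-2) = 42.237100; V(3,-1) = 27.620320; V(3,+0) = 10.340000; V(3,+1) = 0.000000; V(3,+2) = 0.000000; V(3,+3) = 0.000000
Backward induction: V(k, j) = exp(-r*dt) * [p_u * V(k+1, j+1) + p_m * V(k+1, j) + p_d * V(k+1, j-1)]
  V(2,-2) = exp(-r*dt) * [p_u*27.620320 + p_m*42.237100 + p_d*54.600890] = 42.142544
  V(2,-1) = exp(-r*dt) * [p_u*10.340000 + p_m*27.620320 + p_d*42.237100] = 27.525875
  V(2,+0) = exp(-r*dt) * [p_u*0.000000 + p_m*10.340000 + p_d*27.620320] = 11.808694
  V(2,+1) = exp(-r*dt) * [p_u*0.000000 + p_m*0.000000 + p_d*10.340000] = 1.842130
  V(2,+2) = exp(-r*dt) * [p_u*0.000000 + p_m*0.000000 + p_d*0.000000] = 0.000000
  V(1,-1) = exp(-r*dt) * [p_u*11.808694 + p_m*27.525875 + p_d*42.142544] = 27.673644
  V(1,+0) = exp(-r*dt) * [p_u*1.842130 + p_m*11.808694 + p_d*27.525875] = 13.055617
  V(1,+1) = exp(-r*dt) * [p_u*0.000000 + p_m*1.842130 + p_d*11.808694] = 3.330919
  V(0,+0) = exp(-r*dt) * [p_u*3.330919 + p_m*13.055617 + p_d*27.673644] = 14.143220

Answer: Price = V(0,0) = 14.1432
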